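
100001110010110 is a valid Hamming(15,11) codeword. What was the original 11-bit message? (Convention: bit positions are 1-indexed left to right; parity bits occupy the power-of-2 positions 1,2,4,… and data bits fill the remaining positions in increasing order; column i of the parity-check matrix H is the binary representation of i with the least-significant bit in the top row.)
Parity bits occupy power-of-2 positions; data bits are at positions {3,5,6,7,9,10,11,12,13,14,15} (1-indexed).
Extract: c[3]=0 c[5]=0 c[6]=1 c[7]=1 c[9]=0 c[10]=0 c[11]=1 c[12]=0 c[13]=1 c[14]=1 c[15]=0
Data = 00110010110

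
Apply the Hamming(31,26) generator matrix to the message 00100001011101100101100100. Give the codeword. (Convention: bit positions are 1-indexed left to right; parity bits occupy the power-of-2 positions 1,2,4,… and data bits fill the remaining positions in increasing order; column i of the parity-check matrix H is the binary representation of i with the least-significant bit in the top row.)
Codeword c = d · G (mod 2), d = 00100001011101100101100100:
  c[0] = d·G[:,0] = (00100001011101100101100100)·(11011010101101010101010101) mod 2 = 0+0+0+0+0+0+0+0+0+0+1+1+0+1+0+0+0+1+0+1+0+0+0+1+0+0 mod 2 = 0
  c[1] = d·G[:,1] = (00100001011101100101100100)·(10110110011011001100110011) mod 2 = 0+0+1+0+0+0+0+0+0+1+1+0+0+1+0+0+0+1+0+0+1+0+0+0+0+0 mod 2 = 0
  c[2] = d·G[:,2] = (00100001011101100101100100)·(10000000000000000000000000) mod 2 = 0+0+0+0+0+0+0+0+0+0+0+0+0+0+0+0+0+0+0+0+0+0+0+0+0+0 mod 2 = 0
  c[3] = d·G[:,3] = (00100001011101100101100100)·(01110001111000111100001111) mod 2 = 0+0+1+0+0+0+0+1+0+1+1+0+0+0+1+0+0+1+0+0+0+0+0+1+0+0 mod 2 = 1
  c[4] = d·G[:,4] = (00100001011101100101100100)·(01000000000000000000000000) mod 2 = 0+0+0+0+0+0+0+0+0+0+0+0+0+0+0+0+0+0+0+0+0+0+0+0+0+0 mod 2 = 0
  c[5] = d·G[:,5] = (00100001011101100101100100)·(00100000000000000000000000) mod 2 = 0+0+1+0+0+0+0+0+0+0+0+0+0+0+0+0+0+0+0+0+0+0+0+0+0+0 mod 2 = 1
  c[6] = d·G[:,6] = (00100001011101100101100100)·(00010000000000000000000000) mod 2 = 0+0+0+0+0+0+0+0+0+0+0+0+0+0+0+0+0+0+0+0+0+0+0+0+0+0 mod 2 = 0
  c[7] = d·G[:,7] = (00100001011101100101100100)·(00001111111000000011111111) mod 2 = 0+0+0+0+0+0+0+1+0+1+1+0+0+0+0+0+0+0+0+1+1+0+0+1+0+0 mod 2 = 0
  c[8] = d·G[:,8] = (00100001011101100101100100)·(00001000000000000000000000) mod 2 = 0+0+0+0+0+0+0+0+0+0+0+0+0+0+0+0+0+0+0+0+0+0+0+0+0+0 mod 2 = 0
  c[9] = d·G[:,9] = (00100001011101100101100100)·(00000100000000000000000000) mod 2 = 0+0+0+0+0+0+0+0+0+0+0+0+0+0+0+0+0+0+0+0+0+0+0+0+0+0 mod 2 = 0
  c[10] = d·G[:,10] = (00100001011101100101100100)·(00000010000000000000000000) mod 2 = 0+0+0+0+0+0+0+0+0+0+0+0+0+0+0+0+0+0+0+0+0+0+0+0+0+0 mod 2 = 0
  c[11] = d·G[:,11] = (00100001011101100101100100)·(00000001000000000000000000) mod 2 = 0+0+0+0+0+0+0+1+0+0+0+0+0+0+0+0+0+0+0+0+0+0+0+0+0+0 mod 2 = 1
  c[12] = d·G[:,12] = (00100001011101100101100100)·(00000000100000000000000000) mod 2 = 0+0+0+0+0+0+0+0+0+0+0+0+0+0+0+0+0+0+0+0+0+0+0+0+0+0 mod 2 = 0
  c[13] = d·G[:,13] = (00100001011101100101100100)·(00000000010000000000000000) mod 2 = 0+0+0+0+0+0+0+0+0+1+0+0+0+0+0+0+0+0+0+0+0+0+0+0+0+0 mod 2 = 1
  c[14] = d·G[:,14] = (00100001011101100101100100)·(00000000001000000000000000) mod 2 = 0+0+0+0+0+0+0+0+0+0+1+0+0+0+0+0+0+0+0+0+0+0+0+0+0+0 mod 2 = 1
  c[15] = d·G[:,15] = (00100001011101100101100100)·(00000000000111111111111111) mod 2 = 0+0+0+0+0+0+0+0+0+0+0+1+0+1+1+0+0+1+0+1+1+0+0+1+0+0 mod 2 = 1
  c[16] = d·G[:,16] = (00100001011101100101100100)·(00000000000100000000000000) mod 2 = 0+0+0+0+0+0+0+0+0+0+0+1+0+0+0+0+0+0+0+0+0+0+0+0+0+0 mod 2 = 1
  c[17] = d·G[:,17] = (00100001011101100101100100)·(00000000000010000000000000) mod 2 = 0+0+0+0+0+0+0+0+0+0+0+0+0+0+0+0+0+0+0+0+0+0+0+0+0+0 mod 2 = 0
  c[18] = d·G[:,18] = (00100001011101100101100100)·(00000000000001000000000000) mod 2 = 0+0+0+0+0+0+0+0+0+0+0+0+0+1+0+0+0+0+0+0+0+0+0+0+0+0 mod 2 = 1
  c[19] = d·G[:,19] = (00100001011101100101100100)·(00000000000000100000000000) mod 2 = 0+0+0+0+0+0+0+0+0+0+0+0+0+0+1+0+0+0+0+0+0+0+0+0+0+0 mod 2 = 1
  c[20] = d·G[:,20] = (00100001011101100101100100)·(00000000000000010000000000) mod 2 = 0+0+0+0+0+0+0+0+0+0+0+0+0+0+0+0+0+0+0+0+0+0+0+0+0+0 mod 2 = 0
  c[21] = d·G[:,21] = (00100001011101100101100100)·(00000000000000001000000000) mod 2 = 0+0+0+0+0+0+0+0+0+0+0+0+0+0+0+0+0+0+0+0+0+0+0+0+0+0 mod 2 = 0
  c[22] = d·G[:,22] = (00100001011101100101100100)·(00000000000000000100000000) mod 2 = 0+0+0+0+0+0+0+0+0+0+0+0+0+0+0+0+0+1+0+0+0+0+0+0+0+0 mod 2 = 1
  c[23] = d·G[:,23] = (00100001011101100101100100)·(00000000000000000010000000) mod 2 = 0+0+0+0+0+0+0+0+0+0+0+0+0+0+0+0+0+0+0+0+0+0+0+0+0+0 mod 2 = 0
  c[24] = d·G[:,24] = (00100001011101100101100100)·(00000000000000000001000000) mod 2 = 0+0+0+0+0+0+0+0+0+0+0+0+0+0+0+0+0+0+0+1+0+0+0+0+0+0 mod 2 = 1
  c[25] = d·G[:,25] = (00100001011101100101100100)·(00000000000000000000100000) mod 2 = 0+0+0+0+0+0+0+0+0+0+0+0+0+0+0+0+0+0+0+0+1+0+0+0+0+0 mod 2 = 1
  c[26] = d·G[:,26] = (00100001011101100101100100)·(00000000000000000000010000) mod 2 = 0+0+0+0+0+0+0+0+0+0+0+0+0+0+0+0+0+0+0+0+0+0+0+0+0+0 mod 2 = 0
  c[27] = d·G[:,27] = (00100001011101100101100100)·(00000000000000000000001000) mod 2 = 0+0+0+0+0+0+0+0+0+0+0+0+0+0+0+0+0+0+0+0+0+0+0+0+0+0 mod 2 = 0
  c[28] = d·G[:,28] = (00100001011101100101100100)·(00000000000000000000000100) mod 2 = 0+0+0+0+0+0+0+0+0+0+0+0+0+0+0+0+0+0+0+0+0+0+0+1+0+0 mod 2 = 1
  c[29] = d·G[:,29] = (00100001011101100101100100)·(00000000000000000000000010) mod 2 = 0+0+0+0+0+0+0+0+0+0+0+0+0+0+0+0+0+0+0+0+0+0+0+0+0+0 mod 2 = 0
  c[30] = d·G[:,30] = (00100001011101100101100100)·(00000000000000000000000001) mod 2 = 0+0+0+0+0+0+0+0+0+0+0+0+0+0+0+0+0+0+0+0+0+0+0+0+0+0 mod 2 = 0
Codeword = 0001010000010111101100101100100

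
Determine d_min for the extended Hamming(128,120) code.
d_min = 4 (adding an overall parity bit to Hamming(127,120) raises d_min from 3 to 4).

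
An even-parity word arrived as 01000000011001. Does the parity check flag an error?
Sum of received bits: 0+1+0+0+0+0+0+0+0+1+1+0+0+1 = 4; 4 mod 2 = 0. Result is 0 → no error detected.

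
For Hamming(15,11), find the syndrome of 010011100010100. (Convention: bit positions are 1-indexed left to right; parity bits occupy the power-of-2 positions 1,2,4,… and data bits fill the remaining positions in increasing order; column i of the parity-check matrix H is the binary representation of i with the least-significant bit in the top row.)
Syndrome s = H · r^T (mod 2), r = 010011100010100:
  s[0] = (101010101010101)·(010011100010100) mod 2 = 0+0+0+0+1+0+1+0+0+0+1+0+1+0+0 mod 2 = 0
  s[1] = (011001100110011)·(010011100010100) mod 2 = 0+1+0+0+0+1+1+0+0+0+1+0+0+0+0 mod 2 = 0
  s[2] = (000111100001111)·(010011100010100) mod 2 = 0+0+0+0+1+1+1+0+0+0+0+0+1+0+0 mod 2 = 0
  s[3] = (000000011111111)·(010011100010100) mod 2 = 0+0+0+0+0+0+0+0+0+0+1+0+1+0+0 mod 2 = 0
Syndrome = 0000
s = 0: no error detected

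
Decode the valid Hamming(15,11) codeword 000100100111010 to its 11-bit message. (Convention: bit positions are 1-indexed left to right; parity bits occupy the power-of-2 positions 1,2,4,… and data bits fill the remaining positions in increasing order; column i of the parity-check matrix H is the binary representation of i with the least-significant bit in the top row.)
Parity bits occupy power-of-2 positions; data bits are at positions {3,5,6,7,9,10,11,12,13,14,15} (1-indexed).
Extract: c[3]=0 c[5]=0 c[6]=0 c[7]=1 c[9]=0 c[10]=1 c[11]=1 c[12]=1 c[13]=0 c[14]=1 c[15]=0
Data = 00010111010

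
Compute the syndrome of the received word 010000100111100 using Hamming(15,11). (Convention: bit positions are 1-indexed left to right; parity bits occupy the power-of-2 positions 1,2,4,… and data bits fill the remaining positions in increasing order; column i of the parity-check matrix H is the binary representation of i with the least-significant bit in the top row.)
Syndrome s = H · r^T (mod 2), r = 010000100111100:
  s[0] = (101010101010101)·(010000100111100) mod 2 = 0+0+0+0+0+0+1+0+0+0+1+0+1+0+0 mod 2 = 1
  s[1] = (011001100110011)·(010000100111100) mod 2 = 0+1+0+0+0+0+1+0+0+1+1+0+0+0+0 mod 2 = 0
  s[2] = (000111100001111)·(010000100111100) mod 2 = 0+0+0+0+0+0+1+0+0+0+0+1+1+0+0 mod 2 = 1
  s[3] = (000000011111111)·(010000100111100) mod 2 = 0+0+0+0+0+0+0+0+0+1+1+1+1+0+0 mod 2 = 0
Syndrome = 1010
Non-zero syndrome: error at position 5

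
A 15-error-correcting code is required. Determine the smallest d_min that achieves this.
Correcting t errors requires d_min ≥ 2t + 1 = 2·15 + 1 = 31.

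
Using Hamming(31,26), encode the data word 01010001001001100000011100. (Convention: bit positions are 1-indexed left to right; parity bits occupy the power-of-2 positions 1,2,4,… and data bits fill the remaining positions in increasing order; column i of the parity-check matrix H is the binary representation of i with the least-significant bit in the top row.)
Codeword c = d · G (mod 2), d = 01010001001001100000011100:
  c[0] = d·G[:,0] = (01010001001001100000011100)·(11011010101101010101010101) mod 2 = 0+1+0+1+0+0+0+0+0+0+1+0+0+1+0+0+0+0+0+0+0+1+0+1+0+0 mod 2 = 0
  c[1] = d·G[:,1] = (01010001001001100000011100)·(10110110011011001100110011) mod 2 = 0+0+0+1+0+0+0+0+0+0+1+0+0+1+0+0+0+0+0+0+0+1+0+0+0+0 mod 2 = 0
  c[2] = d·G[:,2] = (01010001001001100000011100)·(10000000000000000000000000) mod 2 = 0+0+0+0+0+0+0+0+0+0+0+0+0+0+0+0+0+0+0+0+0+0+0+0+0+0 mod 2 = 0
  c[3] = d·G[:,3] = (01010001001001100000011100)·(01110001111000111100001111) mod 2 = 0+1+0+1+0+0+0+1+0+0+1+0+0+0+1+0+0+0+0+0+0+0+1+1+0+0 mod 2 = 1
  c[4] = d·G[:,4] = (01010001001001100000011100)·(01000000000000000000000000) mod 2 = 0+1+0+0+0+0+0+0+0+0+0+0+0+0+0+0+0+0+0+0+0+0+0+0+0+0 mod 2 = 1
  c[5] = d·G[:,5] = (01010001001001100000011100)·(00100000000000000000000000) mod 2 = 0+0+0+0+0+0+0+0+0+0+0+0+0+0+0+0+0+0+0+0+0+0+0+0+0+0 mod 2 = 0
  c[6] = d·G[:,6] = (01010001001001100000011100)·(00010000000000000000000000) mod 2 = 0+0+0+1+0+0+0+0+0+0+0+0+0+0+0+0+0+0+0+0+0+0+0+0+0+0 mod 2 = 1
  c[7] = d·G[:,7] = (01010001001001100000011100)·(00001111111000000011111111) mod 2 = 0+0+0+0+0+0+0+1+0+0+1+0+0+0+0+0+0+0+0+0+0+1+1+1+0+0 mod 2 = 1
  c[8] = d·G[:,8] = (01010001001001100000011100)·(00001000000000000000000000) mod 2 = 0+0+0+0+0+0+0+0+0+0+0+0+0+0+0+0+0+0+0+0+0+0+0+0+0+0 mod 2 = 0
  c[9] = d·G[:,9] = (01010001001001100000011100)·(00000100000000000000000000) mod 2 = 0+0+0+0+0+0+0+0+0+0+0+0+0+0+0+0+0+0+0+0+0+0+0+0+0+0 mod 2 = 0
  c[10] = d·G[:,10] = (01010001001001100000011100)·(00000010000000000000000000) mod 2 = 0+0+0+0+0+0+0+0+0+0+0+0+0+0+0+0+0+0+0+0+0+0+0+0+0+0 mod 2 = 0
  c[11] = d·G[:,11] = (01010001001001100000011100)·(00000001000000000000000000) mod 2 = 0+0+0+0+0+0+0+1+0+0+0+0+0+0+0+0+0+0+0+0+0+0+0+0+0+0 mod 2 = 1
  c[12] = d·G[:,12] = (01010001001001100000011100)·(00000000100000000000000000) mod 2 = 0+0+0+0+0+0+0+0+0+0+0+0+0+0+0+0+0+0+0+0+0+0+0+0+0+0 mod 2 = 0
  c[13] = d·G[:,13] = (01010001001001100000011100)·(00000000010000000000000000) mod 2 = 0+0+0+0+0+0+0+0+0+0+0+0+0+0+0+0+0+0+0+0+0+0+0+0+0+0 mod 2 = 0
  c[14] = d·G[:,14] = (01010001001001100000011100)·(00000000001000000000000000) mod 2 = 0+0+0+0+0+0+0+0+0+0+1+0+0+0+0+0+0+0+0+0+0+0+0+0+0+0 mod 2 = 1
  c[15] = d·G[:,15] = (01010001001001100000011100)·(00000000000111111111111111) mod 2 = 0+0+0+0+0+0+0+0+0+0+0+0+0+1+1+0+0+0+0+0+0+1+1+1+0+0 mod 2 = 1
  c[16] = d·G[:,16] = (01010001001001100000011100)·(00000000000100000000000000) mod 2 = 0+0+0+0+0+0+0+0+0+0+0+0+0+0+0+0+0+0+0+0+0+0+0+0+0+0 mod 2 = 0
  c[17] = d·G[:,17] = (01010001001001100000011100)·(00000000000010000000000000) mod 2 = 0+0+0+0+0+0+0+0+0+0+0+0+0+0+0+0+0+0+0+0+0+0+0+0+0+0 mod 2 = 0
  c[18] = d·G[:,18] = (01010001001001100000011100)·(00000000000001000000000000) mod 2 = 0+0+0+0+0+0+0+0+0+0+0+0+0+1+0+0+0+0+0+0+0+0+0+0+0+0 mod 2 = 1
  c[19] = d·G[:,19] = (01010001001001100000011100)·(00000000000000100000000000) mod 2 = 0+0+0+0+0+0+0+0+0+0+0+0+0+0+1+0+0+0+0+0+0+0+0+0+0+0 mod 2 = 1
  c[20] = d·G[:,20] = (01010001001001100000011100)·(00000000000000010000000000) mod 2 = 0+0+0+0+0+0+0+0+0+0+0+0+0+0+0+0+0+0+0+0+0+0+0+0+0+0 mod 2 = 0
  c[21] = d·G[:,21] = (01010001001001100000011100)·(00000000000000001000000000) mod 2 = 0+0+0+0+0+0+0+0+0+0+0+0+0+0+0+0+0+0+0+0+0+0+0+0+0+0 mod 2 = 0
  c[22] = d·G[:,22] = (01010001001001100000011100)·(00000000000000000100000000) mod 2 = 0+0+0+0+0+0+0+0+0+0+0+0+0+0+0+0+0+0+0+0+0+0+0+0+0+0 mod 2 = 0
  c[23] = d·G[:,23] = (01010001001001100000011100)·(00000000000000000010000000) mod 2 = 0+0+0+0+0+0+0+0+0+0+0+0+0+0+0+0+0+0+0+0+0+0+0+0+0+0 mod 2 = 0
  c[24] = d·G[:,24] = (01010001001001100000011100)·(00000000000000000001000000) mod 2 = 0+0+0+0+0+0+0+0+0+0+0+0+0+0+0+0+0+0+0+0+0+0+0+0+0+0 mod 2 = 0
  c[25] = d·G[:,25] = (01010001001001100000011100)·(00000000000000000000100000) mod 2 = 0+0+0+0+0+0+0+0+0+0+0+0+0+0+0+0+0+0+0+0+0+0+0+0+0+0 mod 2 = 0
  c[26] = d·G[:,26] = (01010001001001100000011100)·(00000000000000000000010000) mod 2 = 0+0+0+0+0+0+0+0+0+0+0+0+0+0+0+0+0+0+0+0+0+1+0+0+0+0 mod 2 = 1
  c[27] = d·G[:,27] = (01010001001001100000011100)·(00000000000000000000001000) mod 2 = 0+0+0+0+0+0+0+0+0+0+0+0+0+0+0+0+0+0+0+0+0+0+1+0+0+0 mod 2 = 1
  c[28] = d·G[:,28] = (01010001001001100000011100)·(00000000000000000000000100) mod 2 = 0+0+0+0+0+0+0+0+0+0+0+0+0+0+0+0+0+0+0+0+0+0+0+1+0+0 mod 2 = 1
  c[29] = d·G[:,29] = (01010001001001100000011100)·(00000000000000000000000010) mod 2 = 0+0+0+0+0+0+0+0+0+0+0+0+0+0+0+0+0+0+0+0+0+0+0+0+0+0 mod 2 = 0
  c[30] = d·G[:,30] = (01010001001001100000011100)·(00000000000000000000000001) mod 2 = 0+0+0+0+0+0+0+0+0+0+0+0+0+0+0+0+0+0+0+0+0+0+0+0+0+0 mod 2 = 0
Codeword = 0001101100010011001100000011100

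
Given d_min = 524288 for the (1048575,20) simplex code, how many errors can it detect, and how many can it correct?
Detection only: up to d_min − 1 = 524287 errors.
Correction: up to ⌊(d_min − 1)/2⌋ = ⌊524287/2⌋ = 262143 errors.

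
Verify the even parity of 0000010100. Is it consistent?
Sum of all bits: 0+0+0+0+0+1+0+1+0+0 = 2; 2 mod 2 = 0. Result is 0 → valid parity.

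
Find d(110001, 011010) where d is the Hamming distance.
XOR = 101011, count of 1s = 4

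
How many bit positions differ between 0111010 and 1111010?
XOR = 1000000, count of 1s = 1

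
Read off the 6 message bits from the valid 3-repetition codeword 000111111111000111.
Split into 3-bit blocks: 000 111 111 111 000 111
Data = 011101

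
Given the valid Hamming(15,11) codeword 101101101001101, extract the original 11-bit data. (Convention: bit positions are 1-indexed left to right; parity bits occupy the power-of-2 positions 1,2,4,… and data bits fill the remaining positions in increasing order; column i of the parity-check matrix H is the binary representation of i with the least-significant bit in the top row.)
Parity bits occupy power-of-2 positions; data bits are at positions {3,5,6,7,9,10,11,12,13,14,15} (1-indexed).
Extract: c[3]=1 c[5]=0 c[6]=1 c[7]=1 c[9]=1 c[10]=0 c[11]=0 c[12]=1 c[13]=1 c[14]=0 c[15]=1
Data = 10111001101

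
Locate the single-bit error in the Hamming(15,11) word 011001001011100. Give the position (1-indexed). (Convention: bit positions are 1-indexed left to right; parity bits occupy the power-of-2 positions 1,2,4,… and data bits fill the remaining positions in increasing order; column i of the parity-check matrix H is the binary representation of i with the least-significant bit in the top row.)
Syndrome s = H · r^T (mod 2), r = 011001001011100:
  s[0] = (101010101010101)·(011001001011100) mod 2 = 0+0+1+0+0+0+0+0+1+0+1+0+1+0+0 mod 2 = 0
  s[1] = (011001100110011)·(011001001011100) mod 2 = 0+1+1+0+0+1+0+0+0+0+1+0+0+0+0 mod 2 = 0
  s[2] = (000111100001111)·(011001001011100) mod 2 = 0+0+0+0+0+1+0+0+0+0+0+1+1+0+0 mod 2 = 1
  s[3] = (000000011111111)·(011001001011100) mod 2 = 0+0+0+0+0+0+0+0+1+0+1+1+1+0+0 mod 2 = 0
Syndrome = 0010
Column i of H is the binary representation of i, so the syndrome is the binary index of the flipped bit.
Read s = 0010 with s[0] as LSB: 0·2^0 + 0·2^1 + 1·2^2 + 0·2^3 = 4.
Error is at bit position 4.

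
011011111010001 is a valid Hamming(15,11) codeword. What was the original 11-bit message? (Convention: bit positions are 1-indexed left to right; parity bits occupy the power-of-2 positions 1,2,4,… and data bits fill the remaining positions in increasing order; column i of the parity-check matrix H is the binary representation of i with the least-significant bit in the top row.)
Parity bits occupy power-of-2 positions; data bits are at positions {3,5,6,7,9,10,11,12,13,14,15} (1-indexed).
Extract: c[3]=1 c[5]=1 c[6]=1 c[7]=1 c[9]=1 c[10]=0 c[11]=1 c[12]=0 c[13]=0 c[14]=0 c[15]=1
Data = 11111010001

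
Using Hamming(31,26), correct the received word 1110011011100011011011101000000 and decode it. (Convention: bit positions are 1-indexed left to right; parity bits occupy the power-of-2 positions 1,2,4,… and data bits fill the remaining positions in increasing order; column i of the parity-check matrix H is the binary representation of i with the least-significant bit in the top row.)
Syndrome s = H · r^T (mod 2), r = 1110011011100011011011101000000:
  s[0] = (1010101010101010101010101010101)·(1110011011100011011011101000000) mod 2 = 1+0+1+0+0+0+1+0+1+0+1+0+0+0+1+0+0+0+1+0+1+0+1+0+1+0+0+0+0+0+0 mod 2 = 0
  s[1] = (0110011001100110011001100110011)·(1110011011100011011011101000000) mod 2 = 0+1+1+0+0+1+1+0+0+1+1+0+0+0+1+0+0+1+1+0+0+1+1+0+0+0+0+0+0+0+0 mod 2 = 1
  s[2] = (0001111000011110000111100001111)·(1110011011100011011011101000000) mod 2 = 0+0+0+0+0+1+1+0+0+0+0+0+0+0+1+0+0+0+0+0+1+1+1+0+0+0+0+0+0+0+0 mod 2 = 0
  s[3] = (0000000111111110000000011111111)·(1110011011100011011011101000000) mod 2 = 0+0+0+0+0+0+0+0+1+1+1+0+0+0+1+0+0+0+0+0+0+0+0+0+1+0+0+0+0+0+0 mod 2 = 1
  s[4] = (0000000000000001111111111111111)·(1110011011100011011011101000000) mod 2 = 0+0+0+0+0+0+0+0+0+0+0+0+0+0+0+1+0+1+1+0+1+1+1+0+1+0+0+0+0+0+0 mod 2 = 1
Syndrome = 01011
Column 26 of H equals this syndrome → error at bit 26 (1-indexed).
Flip bit 26: 1110011011100011011011101000000 → 1110011011100011011011101100000
Extract data bits at positions {3,5,6,7,9,10,11,12,13,14,15,17,18,19,20,21,22,23,24,25,26,27,28,29,30,31}: 10111110001011011101100000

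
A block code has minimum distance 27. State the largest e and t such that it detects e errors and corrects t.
(a) Detection requires d_min ≥ e+1, so e ≤ d_min − 1 = 26.
(b) Correction requires d_min ≥ 2t+1, so t ≤ ⌊(d_min − 1)/2⌋ = ⌊26/2⌋ = 13.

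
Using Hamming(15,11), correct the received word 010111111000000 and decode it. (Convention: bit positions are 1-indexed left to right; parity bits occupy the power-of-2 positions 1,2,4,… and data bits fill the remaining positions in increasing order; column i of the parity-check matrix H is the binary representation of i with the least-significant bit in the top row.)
Syndrome s = H · r^T (mod 2), r = 010111111000000:
  s[0] = (101010101010101)·(010111111000000) mod 2 = 0+0+0+0+1+0+1+0+1+0+0+0+0+0+0 mod 2 = 1
  s[1] = (011001100110011)·(010111111000000) mod 2 = 0+1+0+0+0+1+1+0+0+0+0+0+0+0+0 mod 2 = 1
  s[2] = (000111100001111)·(010111111000000) mod 2 = 0+0+0+1+1+1+1+0+0+0+0+0+0+0+0 mod 2 = 0
  s[3] = (000000011111111)·(010111111000000) mod 2 = 0+0+0+0+0+0+0+1+1+0+0+0+0+0+0 mod 2 = 0
Syndrome = 1100
Column 3 of H equals this syndrome → error at bit 3 (1-indexed).
Flip bit 3: 010111111000000 → 011111111000000
Extract data bits at positions {3,5,6,7,9,10,11,12,13,14,15}: 11111000000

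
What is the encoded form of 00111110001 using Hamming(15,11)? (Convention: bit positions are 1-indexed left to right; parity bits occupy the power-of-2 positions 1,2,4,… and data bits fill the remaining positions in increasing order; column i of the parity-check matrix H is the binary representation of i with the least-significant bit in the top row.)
Codeword c = d · G (mod 2), d = 00111110001:
  c[0] = d·G[:,0] = (00111110001)·(11011010101) mod 2 = 0+0+0+1+1+0+1+0+0+0+1 mod 2 = 0
  c[1] = d·G[:,1] = (00111110001)·(10110110011) mod 2 = 0+0+1+1+0+1+1+0+0+0+1 mod 2 = 1
  c[2] = d·G[:,2] = (00111110001)·(10000000000) mod 2 = 0+0+0+0+0+0+0+0+0+0+0 mod 2 = 0
  c[3] = d·G[:,3] = (00111110001)·(01110001111) mod 2 = 0+0+1+1+0+0+0+0+0+0+1 mod 2 = 1
  c[4] = d·G[:,4] = (00111110001)·(01000000000) mod 2 = 0+0+0+0+0+0+0+0+0+0+0 mod 2 = 0
  c[5] = d·G[:,5] = (00111110001)·(00100000000) mod 2 = 0+0+1+0+0+0+0+0+0+0+0 mod 2 = 1
  c[6] = d·G[:,6] = (00111110001)·(00010000000) mod 2 = 0+0+0+1+0+0+0+0+0+0+0 mod 2 = 1
  c[7] = d·G[:,7] = (00111110001)·(00001111111) mod 2 = 0+0+0+0+1+1+1+0+0+0+1 mod 2 = 0
  c[8] = d·G[:,8] = (00111110001)·(00001000000) mod 2 = 0+0+0+0+1+0+0+0+0+0+0 mod 2 = 1
  c[9] = d·G[:,9] = (00111110001)·(00000100000) mod 2 = 0+0+0+0+0+1+0+0+0+0+0 mod 2 = 1
  c[10] = d·G[:,10] = (00111110001)·(00000010000) mod 2 = 0+0+0+0+0+0+1+0+0+0+0 mod 2 = 1
  c[11] = d·G[:,11] = (00111110001)·(00000001000) mod 2 = 0+0+0+0+0+0+0+0+0+0+0 mod 2 = 0
  c[12] = d·G[:,12] = (00111110001)·(00000000100) mod 2 = 0+0+0+0+0+0+0+0+0+0+0 mod 2 = 0
  c[13] = d·G[:,13] = (00111110001)·(00000000010) mod 2 = 0+0+0+0+0+0+0+0+0+0+0 mod 2 = 0
  c[14] = d·G[:,14] = (00111110001)·(00000000001) mod 2 = 0+0+0+0+0+0+0+0+0+0+1 mod 2 = 1
Codeword = 010101101110001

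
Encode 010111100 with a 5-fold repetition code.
Repeat each bit 5× and concatenate:
0→00000  1→11111  0→00000  1→11111  1→11111  1→11111  1→11111  0→00000  0→00000
Codeword = 000001111100000111111111111111111110000000000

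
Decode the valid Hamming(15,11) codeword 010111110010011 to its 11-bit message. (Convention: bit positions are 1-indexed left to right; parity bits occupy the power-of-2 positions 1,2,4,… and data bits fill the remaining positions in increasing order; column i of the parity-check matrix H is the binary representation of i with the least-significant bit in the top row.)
Parity bits occupy power-of-2 positions; data bits are at positions {3,5,6,7,9,10,11,12,13,14,15} (1-indexed).
Extract: c[3]=0 c[5]=1 c[6]=1 c[7]=1 c[9]=0 c[10]=0 c[11]=1 c[12]=0 c[13]=0 c[14]=1 c[15]=1
Data = 01110010011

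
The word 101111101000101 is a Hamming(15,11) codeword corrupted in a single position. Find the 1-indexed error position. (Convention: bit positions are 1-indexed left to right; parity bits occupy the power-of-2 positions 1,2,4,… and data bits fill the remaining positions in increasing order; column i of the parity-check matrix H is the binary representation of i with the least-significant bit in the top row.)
Syndrome s = H · r^T (mod 2), r = 101111101000101:
  s[0] = (101010101010101)·(101111101000101) mod 2 = 1+0+1+0+1+0+1+0+1+0+0+0+1+0+1 mod 2 = 1
  s[1] = (011001100110011)·(101111101000101) mod 2 = 0+0+1+0+0+1+1+0+0+0+0+0+0+0+1 mod 2 = 0
  s[2] = (000111100001111)·(101111101000101) mod 2 = 0+0+0+1+1+1+1+0+0+0+0+0+1+0+1 mod 2 = 0
  s[3] = (000000011111111)·(101111101000101) mod 2 = 0+0+0+0+0+0+0+0+1+0+0+0+1+0+1 mod 2 = 1
Syndrome = 1001
Column i of H is the binary representation of i, so the syndrome is the binary index of the flipped bit.
Read s = 1001 with s[0] as LSB: 1·2^0 + 0·2^1 + 0·2^2 + 1·2^3 = 9.
Error is at bit position 9.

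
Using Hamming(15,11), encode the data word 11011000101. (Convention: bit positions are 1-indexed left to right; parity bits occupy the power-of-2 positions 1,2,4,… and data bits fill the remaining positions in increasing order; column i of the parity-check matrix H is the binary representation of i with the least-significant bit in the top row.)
Codeword c = d · G (mod 2), d = 11011000101:
  c[0] = d·G[:,0] = (11011000101)·(11011010101) mod 2 = 1+1+0+1+1+0+0+0+1+0+1 mod 2 = 0
  c[1] = d·G[:,1] = (11011000101)·(10110110011) mod 2 = 1+0+0+1+0+0+0+0+0+0+1 mod 2 = 1
  c[2] = d·G[:,2] = (11011000101)·(10000000000) mod 2 = 1+0+0+0+0+0+0+0+0+0+0 mod 2 = 1
  c[3] = d·G[:,3] = (11011000101)·(01110001111) mod 2 = 0+1+0+1+0+0+0+0+1+0+1 mod 2 = 0
  c[4] = d·G[:,4] = (11011000101)·(01000000000) mod 2 = 0+1+0+0+0+0+0+0+0+0+0 mod 2 = 1
  c[5] = d·G[:,5] = (11011000101)·(00100000000) mod 2 = 0+0+0+0+0+0+0+0+0+0+0 mod 2 = 0
  c[6] = d·G[:,6] = (11011000101)·(00010000000) mod 2 = 0+0+0+1+0+0+0+0+0+0+0 mod 2 = 1
  c[7] = d·G[:,7] = (11011000101)·(00001111111) mod 2 = 0+0+0+0+1+0+0+0+1+0+1 mod 2 = 1
  c[8] = d·G[:,8] = (11011000101)·(00001000000) mod 2 = 0+0+0+0+1+0+0+0+0+0+0 mod 2 = 1
  c[9] = d·G[:,9] = (11011000101)·(00000100000) mod 2 = 0+0+0+0+0+0+0+0+0+0+0 mod 2 = 0
  c[10] = d·G[:,10] = (11011000101)·(00000010000) mod 2 = 0+0+0+0+0+0+0+0+0+0+0 mod 2 = 0
  c[11] = d·G[:,11] = (11011000101)·(00000001000) mod 2 = 0+0+0+0+0+0+0+0+0+0+0 mod 2 = 0
  c[12] = d·G[:,12] = (11011000101)·(00000000100) mod 2 = 0+0+0+0+0+0+0+0+1+0+0 mod 2 = 1
  c[13] = d·G[:,13] = (11011000101)·(00000000010) mod 2 = 0+0+0+0+0+0+0+0+0+0+0 mod 2 = 0
  c[14] = d·G[:,14] = (11011000101)·(00000000001) mod 2 = 0+0+0+0+0+0+0+0+0+0+1 mod 2 = 1
Codeword = 011010111000101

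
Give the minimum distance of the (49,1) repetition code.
d_min = 49 (the only two codewords are 0…0 and 1…1, differing in all 49 positions).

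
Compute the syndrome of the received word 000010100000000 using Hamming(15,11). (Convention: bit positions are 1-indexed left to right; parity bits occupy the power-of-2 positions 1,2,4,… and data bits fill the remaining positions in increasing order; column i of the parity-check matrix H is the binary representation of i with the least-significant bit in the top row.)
Syndrome s = H · r^T (mod 2), r = 000010100000000:
  s[0] = (101010101010101)·(000010100000000) mod 2 = 0+0+0+0+1+0+1+0+0+0+0+0+0+0+0 mod 2 = 0
  s[1] = (011001100110011)·(000010100000000) mod 2 = 0+0+0+0+0+0+1+0+0+0+0+0+0+0+0 mod 2 = 1
  s[2] = (000111100001111)·(000010100000000) mod 2 = 0+0+0+0+1+0+1+0+0+0+0+0+0+0+0 mod 2 = 0
  s[3] = (000000011111111)·(000010100000000) mod 2 = 0+0+0+0+0+0+0+0+0+0+0+0+0+0+0 mod 2 = 0
Syndrome = 0100
Non-zero syndrome: error at position 2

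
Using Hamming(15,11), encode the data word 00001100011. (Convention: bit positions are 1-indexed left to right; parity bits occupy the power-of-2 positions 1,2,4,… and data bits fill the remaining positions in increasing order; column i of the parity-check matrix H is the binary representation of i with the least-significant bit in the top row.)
Codeword c = d · G (mod 2), d = 00001100011:
  c[0] = d·G[:,0] = (00001100011)·(11011010101) mod 2 = 0+0+0+0+1+0+0+0+0+0+1 mod 2 = 0
  c[1] = d·G[:,1] = (00001100011)·(10110110011) mod 2 = 0+0+0+0+0+1+0+0+0+1+1 mod 2 = 1
  c[2] = d·G[:,2] = (00001100011)·(10000000000) mod 2 = 0+0+0+0+0+0+0+0+0+0+0 mod 2 = 0
  c[3] = d·G[:,3] = (00001100011)·(01110001111) mod 2 = 0+0+0+0+0+0+0+0+0+1+1 mod 2 = 0
  c[4] = d·G[:,4] = (00001100011)·(01000000000) mod 2 = 0+0+0+0+0+0+0+0+0+0+0 mod 2 = 0
  c[5] = d·G[:,5] = (00001100011)·(00100000000) mod 2 = 0+0+0+0+0+0+0+0+0+0+0 mod 2 = 0
  c[6] = d·G[:,6] = (00001100011)·(00010000000) mod 2 = 0+0+0+0+0+0+0+0+0+0+0 mod 2 = 0
  c[7] = d·G[:,7] = (00001100011)·(00001111111) mod 2 = 0+0+0+0+1+1+0+0+0+1+1 mod 2 = 0
  c[8] = d·G[:,8] = (00001100011)·(00001000000) mod 2 = 0+0+0+0+1+0+0+0+0+0+0 mod 2 = 1
  c[9] = d·G[:,9] = (00001100011)·(00000100000) mod 2 = 0+0+0+0+0+1+0+0+0+0+0 mod 2 = 1
  c[10] = d·G[:,10] = (00001100011)·(00000010000) mod 2 = 0+0+0+0+0+0+0+0+0+0+0 mod 2 = 0
  c[11] = d·G[:,11] = (00001100011)·(00000001000) mod 2 = 0+0+0+0+0+0+0+0+0+0+0 mod 2 = 0
  c[12] = d·G[:,12] = (00001100011)·(00000000100) mod 2 = 0+0+0+0+0+0+0+0+0+0+0 mod 2 = 0
  c[13] = d·G[:,13] = (00001100011)·(00000000010) mod 2 = 0+0+0+0+0+0+0+0+0+1+0 mod 2 = 1
  c[14] = d·G[:,14] = (00001100011)·(00000000001) mod 2 = 0+0+0+0+0+0+0+0+0+0+1 mod 2 = 1
Codeword = 010000001100011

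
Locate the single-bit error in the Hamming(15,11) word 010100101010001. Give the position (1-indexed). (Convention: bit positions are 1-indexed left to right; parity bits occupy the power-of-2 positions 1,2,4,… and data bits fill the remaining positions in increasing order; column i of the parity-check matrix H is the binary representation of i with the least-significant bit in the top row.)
Syndrome s = H · r^T (mod 2), r = 010100101010001:
  s[0] = (101010101010101)·(010100101010001) mod 2 = 0+0+0+0+0+0+1+0+1+0+1+0+0+0+1 mod 2 = 0
  s[1] = (011001100110011)·(010100101010001) mod 2 = 0+1+0+0+0+0+1+0+0+0+1+0+0+0+1 mod 2 = 0
  s[2] = (000111100001111)·(010100101010001) mod 2 = 0+0+0+1+0+0+1+0+0+0+0+0+0+0+1 mod 2 = 1
  s[3] = (000000011111111)·(010100101010001) mod 2 = 0+0+0+0+0+0+0+0+1+0+1+0+0+0+1 mod 2 = 1
Syndrome = 0011
Column i of H is the binary representation of i, so the syndrome is the binary index of the flipped bit.
Read s = 0011 with s[0] as LSB: 0·2^0 + 0·2^1 + 1·2^2 + 1·2^3 = 12.
Error is at bit position 12.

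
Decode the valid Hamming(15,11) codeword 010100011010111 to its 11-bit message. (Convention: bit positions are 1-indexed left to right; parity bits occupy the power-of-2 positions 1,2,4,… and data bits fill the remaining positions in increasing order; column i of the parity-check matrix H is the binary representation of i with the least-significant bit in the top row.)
Parity bits occupy power-of-2 positions; data bits are at positions {3,5,6,7,9,10,11,12,13,14,15} (1-indexed).
Extract: c[3]=0 c[5]=0 c[6]=0 c[7]=0 c[9]=1 c[10]=0 c[11]=1 c[12]=0 c[13]=1 c[14]=1 c[15]=1
Data = 00001010111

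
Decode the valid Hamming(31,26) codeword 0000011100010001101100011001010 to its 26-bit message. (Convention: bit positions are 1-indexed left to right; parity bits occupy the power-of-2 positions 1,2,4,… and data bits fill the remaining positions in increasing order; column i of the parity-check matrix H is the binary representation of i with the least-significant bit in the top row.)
Parity bits occupy power-of-2 positions; data bits are at positions {3,5,6,7,9,10,11,12,13,14,15,17,18,19,20,21,22,23,24,25,26,27,28,29,30,31} (1-indexed).
Extract: c[3]=0 c[5]=0 c[6]=1 c[7]=1 c[9]=0 c[10]=0 c[11]=0 c[12]=1 c[13]=0 c[14]=0 c[15]=0 c[17]=1 c[18]=0 c[19]=1 c[20]=1 c[21]=0 c[22]=0 c[23]=0 c[24]=1 c[25]=1 c[26]=0 c[27]=0 c[28]=1 c[29]=0 c[30]=1 c[31]=0
Data = 00110001000101100011001010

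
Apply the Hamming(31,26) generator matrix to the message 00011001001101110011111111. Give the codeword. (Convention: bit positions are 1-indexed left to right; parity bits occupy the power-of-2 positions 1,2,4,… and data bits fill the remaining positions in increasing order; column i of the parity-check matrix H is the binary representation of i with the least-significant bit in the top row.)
Codeword c = d · G (mod 2), d = 00011001001101110011111111:
  c[0] = d·G[:,0] = (00011001001101110011111111)·(11011010101101010101010101) mod 2 = 0+0+0+1+1+0+0+0+0+0+1+1+0+1+0+1+0+0+0+1+0+1+0+1+0+1 mod 2 = 0
  c[1] = d·G[:,1] = (00011001001101110011111111)·(10110110011011001100110011) mod 2 = 0+0+0+1+0+0+0+0+0+0+1+0+0+1+0+0+0+0+0+0+1+1+0+0+1+1 mod 2 = 1
  c[2] = d·G[:,2] = (00011001001101110011111111)·(10000000000000000000000000) mod 2 = 0+0+0+0+0+0+0+0+0+0+0+0+0+0+0+0+0+0+0+0+0+0+0+0+0+0 mod 2 = 0
  c[3] = d·G[:,3] = (00011001001101110011111111)·(01110001111000111100001111) mod 2 = 0+0+0+1+0+0+0+1+0+0+1+0+0+0+1+1+0+0+0+0+0+0+1+1+1+1 mod 2 = 1
  c[4] = d·G[:,4] = (00011001001101110011111111)·(01000000000000000000000000) mod 2 = 0+0+0+0+0+0+0+0+0+0+0+0+0+0+0+0+0+0+0+0+0+0+0+0+0+0 mod 2 = 0
  c[5] = d·G[:,5] = (00011001001101110011111111)·(00100000000000000000000000) mod 2 = 0+0+0+0+0+0+0+0+0+0+0+0+0+0+0+0+0+0+0+0+0+0+0+0+0+0 mod 2 = 0
  c[6] = d·G[:,6] = (00011001001101110011111111)·(00010000000000000000000000) mod 2 = 0+0+0+1+0+0+0+0+0+0+0+0+0+0+0+0+0+0+0+0+0+0+0+0+0+0 mod 2 = 1
  c[7] = d·G[:,7] = (00011001001101110011111111)·(00001111111000000011111111) mod 2 = 0+0+0+0+1+0+0+1+0+0+1+0+0+0+0+0+0+0+1+1+1+1+1+1+1+1 mod 2 = 1
  c[8] = d·G[:,8] = (00011001001101110011111111)·(00001000000000000000000000) mod 2 = 0+0+0+0+1+0+0+0+0+0+0+0+0+0+0+0+0+0+0+0+0+0+0+0+0+0 mod 2 = 1
  c[9] = d·G[:,9] = (00011001001101110011111111)·(00000100000000000000000000) mod 2 = 0+0+0+0+0+0+0+0+0+0+0+0+0+0+0+0+0+0+0+0+0+0+0+0+0+0 mod 2 = 0
  c[10] = d·G[:,10] = (00011001001101110011111111)·(00000010000000000000000000) mod 2 = 0+0+0+0+0+0+0+0+0+0+0+0+0+0+0+0+0+0+0+0+0+0+0+0+0+0 mod 2 = 0
  c[11] = d·G[:,11] = (00011001001101110011111111)·(00000001000000000000000000) mod 2 = 0+0+0+0+0+0+0+1+0+0+0+0+0+0+0+0+0+0+0+0+0+0+0+0+0+0 mod 2 = 1
  c[12] = d·G[:,12] = (00011001001101110011111111)·(00000000100000000000000000) mod 2 = 0+0+0+0+0+0+0+0+0+0+0+0+0+0+0+0+0+0+0+0+0+0+0+0+0+0 mod 2 = 0
  c[13] = d·G[:,13] = (00011001001101110011111111)·(00000000010000000000000000) mod 2 = 0+0+0+0+0+0+0+0+0+0+0+0+0+0+0+0+0+0+0+0+0+0+0+0+0+0 mod 2 = 0
  c[14] = d·G[:,14] = (00011001001101110011111111)·(00000000001000000000000000) mod 2 = 0+0+0+0+0+0+0+0+0+0+1+0+0+0+0+0+0+0+0+0+0+0+0+0+0+0 mod 2 = 1
  c[15] = d·G[:,15] = (00011001001101110011111111)·(00000000000111111111111111) mod 2 = 0+0+0+0+0+0+0+0+0+0+0+1+0+1+1+1+0+0+1+1+1+1+1+1+1+1 mod 2 = 0
  c[16] = d·G[:,16] = (00011001001101110011111111)·(00000000000100000000000000) mod 2 = 0+0+0+0+0+0+0+0+0+0+0+1+0+0+0+0+0+0+0+0+0+0+0+0+0+0 mod 2 = 1
  c[17] = d·G[:,17] = (00011001001101110011111111)·(00000000000010000000000000) mod 2 = 0+0+0+0+0+0+0+0+0+0+0+0+0+0+0+0+0+0+0+0+0+0+0+0+0+0 mod 2 = 0
  c[18] = d·G[:,18] = (00011001001101110011111111)·(00000000000001000000000000) mod 2 = 0+0+0+0+0+0+0+0+0+0+0+0+0+1+0+0+0+0+0+0+0+0+0+0+0+0 mod 2 = 1
  c[19] = d·G[:,19] = (00011001001101110011111111)·(00000000000000100000000000) mod 2 = 0+0+0+0+0+0+0+0+0+0+0+0+0+0+1+0+0+0+0+0+0+0+0+0+0+0 mod 2 = 1
  c[20] = d·G[:,20] = (00011001001101110011111111)·(00000000000000010000000000) mod 2 = 0+0+0+0+0+0+0+0+0+0+0+0+0+0+0+1+0+0+0+0+0+0+0+0+0+0 mod 2 = 1
  c[21] = d·G[:,21] = (00011001001101110011111111)·(00000000000000001000000000) mod 2 = 0+0+0+0+0+0+0+0+0+0+0+0+0+0+0+0+0+0+0+0+0+0+0+0+0+0 mod 2 = 0
  c[22] = d·G[:,22] = (00011001001101110011111111)·(00000000000000000100000000) mod 2 = 0+0+0+0+0+0+0+0+0+0+0+0+0+0+0+0+0+0+0+0+0+0+0+0+0+0 mod 2 = 0
  c[23] = d·G[:,23] = (00011001001101110011111111)·(00000000000000000010000000) mod 2 = 0+0+0+0+0+0+0+0+0+0+0+0+0+0+0+0+0+0+1+0+0+0+0+0+0+0 mod 2 = 1
  c[24] = d·G[:,24] = (00011001001101110011111111)·(00000000000000000001000000) mod 2 = 0+0+0+0+0+0+0+0+0+0+0+0+0+0+0+0+0+0+0+1+0+0+0+0+0+0 mod 2 = 1
  c[25] = d·G[:,25] = (00011001001101110011111111)·(00000000000000000000100000) mod 2 = 0+0+0+0+0+0+0+0+0+0+0+0+0+0+0+0+0+0+0+0+1+0+0+0+0+0 mod 2 = 1
  c[26] = d·G[:,26] = (00011001001101110011111111)·(00000000000000000000010000) mod 2 = 0+0+0+0+0+0+0+0+0+0+0+0+0+0+0+0+0+0+0+0+0+1+0+0+0+0 mod 2 = 1
  c[27] = d·G[:,27] = (00011001001101110011111111)·(00000000000000000000001000) mod 2 = 0+0+0+0+0+0+0+0+0+0+0+0+0+0+0+0+0+0+0+0+0+0+1+0+0+0 mod 2 = 1
  c[28] = d·G[:,28] = (00011001001101110011111111)·(00000000000000000000000100) mod 2 = 0+0+0+0+0+0+0+0+0+0+0+0+0+0+0+0+0+0+0+0+0+0+0+1+0+0 mod 2 = 1
  c[29] = d·G[:,29] = (00011001001101110011111111)·(00000000000000000000000010) mod 2 = 0+0+0+0+0+0+0+0+0+0+0+0+0+0+0+0+0+0+0+0+0+0+0+0+1+0 mod 2 = 1
  c[30] = d·G[:,30] = (00011001001101110011111111)·(00000000000000000000000001) mod 2 = 0+0+0+0+0+0+0+0+0+0+0+0+0+0+0+0+0+0+0+0+0+0+0+0+0+1 mod 2 = 1
Codeword = 0101001110010010101110011111111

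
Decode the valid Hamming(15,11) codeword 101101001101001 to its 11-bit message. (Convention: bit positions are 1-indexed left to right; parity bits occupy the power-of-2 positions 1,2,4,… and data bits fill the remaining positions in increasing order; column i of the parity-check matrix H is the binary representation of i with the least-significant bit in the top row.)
Parity bits occupy power-of-2 positions; data bits are at positions {3,5,6,7,9,10,11,12,13,14,15} (1-indexed).
Extract: c[3]=1 c[5]=0 c[6]=1 c[7]=0 c[9]=1 c[10]=1 c[11]=0 c[12]=1 c[13]=0 c[14]=0 c[15]=1
Data = 10101101001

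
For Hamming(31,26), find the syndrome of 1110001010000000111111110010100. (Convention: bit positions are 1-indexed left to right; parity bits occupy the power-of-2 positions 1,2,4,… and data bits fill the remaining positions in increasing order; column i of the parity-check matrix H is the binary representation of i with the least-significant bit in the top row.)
Syndrome s = H · r^T (mod 2), r = 1110001010000000111111110010100:
  s[0] = (1010101010101010101010101010101)·(1110001010000000111111110010100) mod 2 = 1+0+1+0+0+0+1+0+1+0+0+0+0+0+0+0+1+0+1+0+1+0+1+0+0+0+1+0+1+0+0 mod 2 = 0
  s[1] = (0110011001100110011001100110011)·(1110001010000000111111110010100) mod 2 = 0+1+1+0+0+0+1+0+0+0+0+0+0+0+0+0+0+1+1+0+0+1+1+0+0+0+1+0+0+0+0 mod 2 = 0
  s[2] = (0001111000011110000111100001111)·(1110001010000000111111110010100) mod 2 = 0+0+0+0+0+0+1+0+0+0+0+0+0+0+0+0+0+0+0+1+1+1+1+0+0+0+0+0+1+0+0 mod 2 = 0
  s[3] = (0000000111111110000000011111111)·(1110001010000000111111110010100) mod 2 = 0+0+0+0+0+0+0+0+1+0+0+0+0+0+0+0+0+0+0+0+0+0+0+1+0+0+1+0+1+0+0 mod 2 = 0
  s[4] = (0000000000000001111111111111111)·(1110001010000000111111110010100) mod 2 = 0+0+0+0+0+0+0+0+0+0+0+0+0+0+0+0+1+1+1+1+1+1+1+1+0+0+1+0+1+0+0 mod 2 = 0
Syndrome = 00000
s = 0: no error detected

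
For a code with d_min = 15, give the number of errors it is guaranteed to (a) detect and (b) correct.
(a) Detection requires d_min ≥ e+1, so e ≤ d_min − 1 = 14.
(b) Correction requires d_min ≥ 2t+1, so t ≤ ⌊(d_min − 1)/2⌋ = ⌊14/2⌋ = 7.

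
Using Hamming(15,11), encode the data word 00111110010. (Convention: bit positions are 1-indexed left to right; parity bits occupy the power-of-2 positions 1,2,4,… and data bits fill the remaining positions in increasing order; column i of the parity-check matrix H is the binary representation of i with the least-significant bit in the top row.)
Codeword c = d · G (mod 2), d = 00111110010:
  c[0] = d·G[:,0] = (00111110010)·(11011010101) mod 2 = 0+0+0+1+1+0+1+0+0+0+0 mod 2 = 1
  c[1] = d·G[:,1] = (00111110010)·(10110110011) mod 2 = 0+0+1+1+0+1+1+0+0+1+0 mod 2 = 1
  c[2] = d·G[:,2] = (00111110010)·(10000000000) mod 2 = 0+0+0+0+0+0+0+0+0+0+0 mod 2 = 0
  c[3] = d·G[:,3] = (00111110010)·(01110001111) mod 2 = 0+0+1+1+0+0+0+0+0+1+0 mod 2 = 1
  c[4] = d·G[:,4] = (00111110010)·(01000000000) mod 2 = 0+0+0+0+0+0+0+0+0+0+0 mod 2 = 0
  c[5] = d·G[:,5] = (00111110010)·(00100000000) mod 2 = 0+0+1+0+0+0+0+0+0+0+0 mod 2 = 1
  c[6] = d·G[:,6] = (00111110010)·(00010000000) mod 2 = 0+0+0+1+0+0+0+0+0+0+0 mod 2 = 1
  c[7] = d·G[:,7] = (00111110010)·(00001111111) mod 2 = 0+0+0+0+1+1+1+0+0+1+0 mod 2 = 0
  c[8] = d·G[:,8] = (00111110010)·(00001000000) mod 2 = 0+0+0+0+1+0+0+0+0+0+0 mod 2 = 1
  c[9] = d·G[:,9] = (00111110010)·(00000100000) mod 2 = 0+0+0+0+0+1+0+0+0+0+0 mod 2 = 1
  c[10] = d·G[:,10] = (00111110010)·(00000010000) mod 2 = 0+0+0+0+0+0+1+0+0+0+0 mod 2 = 1
  c[11] = d·G[:,11] = (00111110010)·(00000001000) mod 2 = 0+0+0+0+0+0+0+0+0+0+0 mod 2 = 0
  c[12] = d·G[:,12] = (00111110010)·(00000000100) mod 2 = 0+0+0+0+0+0+0+0+0+0+0 mod 2 = 0
  c[13] = d·G[:,13] = (00111110010)·(00000000010) mod 2 = 0+0+0+0+0+0+0+0+0+1+0 mod 2 = 1
  c[14] = d·G[:,14] = (00111110010)·(00000000001) mod 2 = 0+0+0+0+0+0+0+0+0+0+0 mod 2 = 0
Codeword = 110101101110010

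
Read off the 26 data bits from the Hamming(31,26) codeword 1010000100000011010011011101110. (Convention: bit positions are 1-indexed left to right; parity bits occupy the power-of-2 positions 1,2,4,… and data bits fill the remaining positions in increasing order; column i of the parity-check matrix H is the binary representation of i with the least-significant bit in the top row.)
Parity bits occupy power-of-2 positions; data bits are at positions {3,5,6,7,9,10,11,12,13,14,15,17,18,19,20,21,22,23,24,25,26,27,28,29,30,31} (1-indexed).
Extract: c[3]=1 c[5]=0 c[6]=0 c[7]=0 c[9]=0 c[10]=0 c[11]=0 c[12]=0 c[13]=0 c[14]=0 c[15]=1 c[17]=0 c[18]=1 c[19]=0 c[20]=0 c[21]=1 c[22]=1 c[23]=0 c[24]=1 c[25]=1 c[26]=1 c[27]=0 c[28]=1 c[29]=1 c[30]=1 c[31]=0
Data = 10000000001010011011101110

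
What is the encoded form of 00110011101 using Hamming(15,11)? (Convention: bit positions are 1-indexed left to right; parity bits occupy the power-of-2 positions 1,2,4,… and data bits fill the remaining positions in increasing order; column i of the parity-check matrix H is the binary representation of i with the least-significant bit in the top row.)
Codeword c = d · G (mod 2), d = 00110011101:
  c[0] = d·G[:,0] = (00110011101)·(11011010101) mod 2 = 0+0+0+1+0+0+1+0+1+0+1 mod 2 = 0
  c[1] = d·G[:,1] = (00110011101)·(10110110011) mod 2 = 0+0+1+1+0+0+1+0+0+0+1 mod 2 = 0
  c[2] = d·G[:,2] = (00110011101)·(10000000000) mod 2 = 0+0+0+0+0+0+0+0+0+0+0 mod 2 = 0
  c[3] = d·G[:,3] = (00110011101)·(01110001111) mod 2 = 0+0+1+1+0+0+0+1+1+0+1 mod 2 = 1
  c[4] = d·G[:,4] = (00110011101)·(01000000000) mod 2 = 0+0+0+0+0+0+0+0+0+0+0 mod 2 = 0
  c[5] = d·G[:,5] = (00110011101)·(00100000000) mod 2 = 0+0+1+0+0+0+0+0+0+0+0 mod 2 = 1
  c[6] = d·G[:,6] = (00110011101)·(00010000000) mod 2 = 0+0+0+1+0+0+0+0+0+0+0 mod 2 = 1
  c[7] = d·G[:,7] = (00110011101)·(00001111111) mod 2 = 0+0+0+0+0+0+1+1+1+0+1 mod 2 = 0
  c[8] = d·G[:,8] = (00110011101)·(00001000000) mod 2 = 0+0+0+0+0+0+0+0+0+0+0 mod 2 = 0
  c[9] = d·G[:,9] = (00110011101)·(00000100000) mod 2 = 0+0+0+0+0+0+0+0+0+0+0 mod 2 = 0
  c[10] = d·G[:,10] = (00110011101)·(00000010000) mod 2 = 0+0+0+0+0+0+1+0+0+0+0 mod 2 = 1
  c[11] = d·G[:,11] = (00110011101)·(00000001000) mod 2 = 0+0+0+0+0+0+0+1+0+0+0 mod 2 = 1
  c[12] = d·G[:,12] = (00110011101)·(00000000100) mod 2 = 0+0+0+0+0+0+0+0+1+0+0 mod 2 = 1
  c[13] = d·G[:,13] = (00110011101)·(00000000010) mod 2 = 0+0+0+0+0+0+0+0+0+0+0 mod 2 = 0
  c[14] = d·G[:,14] = (00110011101)·(00000000001) mod 2 = 0+0+0+0+0+0+0+0+0+0+1 mod 2 = 1
Codeword = 000101100011101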